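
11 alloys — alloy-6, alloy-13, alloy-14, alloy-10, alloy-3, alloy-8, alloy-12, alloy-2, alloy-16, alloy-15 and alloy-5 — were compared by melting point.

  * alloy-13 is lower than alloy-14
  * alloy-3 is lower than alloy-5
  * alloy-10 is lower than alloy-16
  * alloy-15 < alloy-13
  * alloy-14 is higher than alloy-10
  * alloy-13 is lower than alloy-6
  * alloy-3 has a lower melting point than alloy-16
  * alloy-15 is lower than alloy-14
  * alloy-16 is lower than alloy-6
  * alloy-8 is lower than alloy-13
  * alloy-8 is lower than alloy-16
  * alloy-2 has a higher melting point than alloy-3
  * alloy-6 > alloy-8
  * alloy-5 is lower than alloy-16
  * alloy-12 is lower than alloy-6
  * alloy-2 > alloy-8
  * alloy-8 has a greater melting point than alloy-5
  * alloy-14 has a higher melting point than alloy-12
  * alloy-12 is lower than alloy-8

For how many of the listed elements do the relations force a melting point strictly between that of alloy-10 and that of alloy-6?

Chaining upward from alloy-10 reaches: alloy-14, alloy-16.
Chaining downward from alloy-6 reaches: alloy-3, alloy-12, alloy-5, alloy-8, alloy-15, alloy-13, alloy-16.
Strictly between alloy-10 and alloy-6 are those in both lists: alloy-16 — 1 element.

1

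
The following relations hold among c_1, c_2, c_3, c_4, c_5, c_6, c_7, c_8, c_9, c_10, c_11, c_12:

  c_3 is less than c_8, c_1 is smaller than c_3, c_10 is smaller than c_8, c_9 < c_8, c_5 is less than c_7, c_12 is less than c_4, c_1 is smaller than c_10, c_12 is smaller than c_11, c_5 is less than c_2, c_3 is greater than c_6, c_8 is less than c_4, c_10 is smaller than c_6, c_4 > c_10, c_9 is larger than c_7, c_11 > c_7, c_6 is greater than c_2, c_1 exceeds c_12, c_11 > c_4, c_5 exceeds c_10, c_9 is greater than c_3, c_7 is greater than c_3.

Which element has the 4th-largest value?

c_9

Chaining the given pairs: c_12 < c_1 < c_10 < c_5 < c_2 < c_6 < c_3 < c_7 < c_9 < c_8 < c_4 < c_11.
Counting 4 from the largest end gives c_9.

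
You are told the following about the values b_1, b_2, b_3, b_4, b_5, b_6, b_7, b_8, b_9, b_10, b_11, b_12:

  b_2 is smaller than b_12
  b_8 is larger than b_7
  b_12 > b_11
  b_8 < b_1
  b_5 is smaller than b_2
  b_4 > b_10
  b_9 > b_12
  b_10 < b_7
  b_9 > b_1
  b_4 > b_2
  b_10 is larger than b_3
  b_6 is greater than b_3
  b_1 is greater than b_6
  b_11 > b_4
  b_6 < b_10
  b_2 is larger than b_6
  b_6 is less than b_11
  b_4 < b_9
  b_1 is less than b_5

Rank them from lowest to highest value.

b_3 < b_6 < b_10 < b_7 < b_8 < b_1 < b_5 < b_2 < b_4 < b_11 < b_12 < b_9

Each adjacent pair is fixed by a given relation: b_3 < b_6; b_6 < b_10; b_10 < b_7; b_7 < b_8; b_8 < b_1; b_1 < b_5; b_5 < b_2; b_2 < b_4; b_4 < b_11; b_11 < b_12; b_12 < b_9. Chaining them end to end gives the full order.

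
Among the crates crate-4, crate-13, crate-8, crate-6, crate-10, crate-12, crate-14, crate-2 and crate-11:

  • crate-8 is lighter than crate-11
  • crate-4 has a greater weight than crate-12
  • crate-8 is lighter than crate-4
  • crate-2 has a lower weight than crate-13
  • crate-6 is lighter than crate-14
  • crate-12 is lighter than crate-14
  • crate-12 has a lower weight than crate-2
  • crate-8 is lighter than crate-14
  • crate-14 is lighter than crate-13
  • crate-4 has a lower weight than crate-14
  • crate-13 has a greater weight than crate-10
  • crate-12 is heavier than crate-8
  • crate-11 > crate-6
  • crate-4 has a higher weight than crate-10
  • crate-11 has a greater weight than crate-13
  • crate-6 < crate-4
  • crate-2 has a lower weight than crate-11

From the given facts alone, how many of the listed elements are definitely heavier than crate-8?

From crate-8 the given relations immediately reach crate-12, crate-4, crate-14, crate-11.
From those, crate-2, crate-13 — 6 in total.
No other element is forced above crate-8 by the given relations, so the count is 6.

6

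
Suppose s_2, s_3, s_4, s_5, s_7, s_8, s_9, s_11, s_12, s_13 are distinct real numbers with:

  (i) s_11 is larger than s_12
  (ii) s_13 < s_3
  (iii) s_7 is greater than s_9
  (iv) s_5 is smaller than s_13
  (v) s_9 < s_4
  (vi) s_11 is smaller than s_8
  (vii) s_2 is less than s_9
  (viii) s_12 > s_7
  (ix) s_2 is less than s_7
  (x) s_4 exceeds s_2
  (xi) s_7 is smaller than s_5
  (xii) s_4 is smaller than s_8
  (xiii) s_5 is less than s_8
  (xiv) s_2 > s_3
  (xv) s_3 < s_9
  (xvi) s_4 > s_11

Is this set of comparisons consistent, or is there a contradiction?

inconsistent

Chaining the given relations yields s_5 < s_13 < s_3 < s_2 < s_9 < s_7, so s_5 < s_7. But one relation states s_7 < s_5. These cannot both hold.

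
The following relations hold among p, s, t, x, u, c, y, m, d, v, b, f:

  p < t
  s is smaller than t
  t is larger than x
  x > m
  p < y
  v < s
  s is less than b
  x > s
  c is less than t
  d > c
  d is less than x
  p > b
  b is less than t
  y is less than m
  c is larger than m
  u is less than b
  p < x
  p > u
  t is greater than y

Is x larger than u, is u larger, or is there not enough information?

x

u < b and b < p give u < p.
Then p < y extends the chain to y.
With y < m: u < b < p < y < m.
With m < c: u < b < p < y < m < c.
Then c < d extends the chain to d.
With d < x: u < b < p < y < m < c < d < x.
So x is larger.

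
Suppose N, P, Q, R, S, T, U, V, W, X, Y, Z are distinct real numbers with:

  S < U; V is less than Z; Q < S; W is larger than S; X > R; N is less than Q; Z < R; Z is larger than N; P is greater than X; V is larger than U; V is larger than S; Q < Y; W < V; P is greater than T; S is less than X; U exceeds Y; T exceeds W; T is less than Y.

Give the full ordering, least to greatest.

N < Q < S < W < T < Y < U < V < Z < R < X < P

The consecutive links are each given: N < Q; Q < S; S < W; W < T; T < Y; Y < U; U < V; V < Z; Z < R; R < X; X < P.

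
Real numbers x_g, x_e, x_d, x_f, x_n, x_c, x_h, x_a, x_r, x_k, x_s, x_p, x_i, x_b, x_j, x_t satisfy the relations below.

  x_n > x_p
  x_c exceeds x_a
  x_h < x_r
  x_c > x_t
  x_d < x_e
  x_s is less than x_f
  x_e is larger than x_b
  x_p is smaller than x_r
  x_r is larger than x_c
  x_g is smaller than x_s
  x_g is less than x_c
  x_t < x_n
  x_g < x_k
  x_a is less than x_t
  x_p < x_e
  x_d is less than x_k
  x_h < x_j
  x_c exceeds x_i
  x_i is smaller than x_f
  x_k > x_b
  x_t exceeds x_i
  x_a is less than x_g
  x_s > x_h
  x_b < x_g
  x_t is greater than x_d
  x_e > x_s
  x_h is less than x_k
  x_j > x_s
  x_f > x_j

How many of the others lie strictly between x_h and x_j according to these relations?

The relations place x_h below x_j. An element lies strictly between them when it is forced above x_h and also forced below x_j.
Above x_h: {x_s, x_k, x_f, x_e, x_r}. Below x_j: {x_b, x_a, x_g, x_s}.
Intersection: {x_s} — 1.

1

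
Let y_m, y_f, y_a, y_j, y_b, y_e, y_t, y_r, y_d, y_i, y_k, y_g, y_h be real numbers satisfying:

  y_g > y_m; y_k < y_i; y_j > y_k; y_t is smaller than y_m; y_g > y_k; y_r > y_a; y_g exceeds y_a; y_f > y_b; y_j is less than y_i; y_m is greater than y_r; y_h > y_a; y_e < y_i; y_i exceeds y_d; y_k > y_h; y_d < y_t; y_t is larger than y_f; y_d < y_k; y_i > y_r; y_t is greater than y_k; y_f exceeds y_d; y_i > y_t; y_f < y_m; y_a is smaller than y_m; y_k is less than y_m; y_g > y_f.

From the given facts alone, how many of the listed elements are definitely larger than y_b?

The elements the relations force above y_b are y_f, y_t, y_m, y_g, y_i — no chain reaches any other.
That is 5.

5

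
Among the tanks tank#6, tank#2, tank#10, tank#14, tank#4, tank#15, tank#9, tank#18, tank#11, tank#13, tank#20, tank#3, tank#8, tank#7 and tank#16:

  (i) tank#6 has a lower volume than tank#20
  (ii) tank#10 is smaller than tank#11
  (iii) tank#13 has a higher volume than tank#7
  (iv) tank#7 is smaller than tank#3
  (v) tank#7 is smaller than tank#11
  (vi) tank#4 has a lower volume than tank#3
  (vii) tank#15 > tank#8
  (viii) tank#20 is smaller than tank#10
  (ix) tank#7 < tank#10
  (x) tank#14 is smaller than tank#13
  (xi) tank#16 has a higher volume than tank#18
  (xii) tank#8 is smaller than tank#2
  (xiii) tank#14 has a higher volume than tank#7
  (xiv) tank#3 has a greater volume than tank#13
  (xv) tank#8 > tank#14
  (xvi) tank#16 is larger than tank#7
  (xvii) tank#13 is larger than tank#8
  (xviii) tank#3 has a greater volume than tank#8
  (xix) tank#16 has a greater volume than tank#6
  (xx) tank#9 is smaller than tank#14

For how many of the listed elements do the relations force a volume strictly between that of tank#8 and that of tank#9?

Chaining upward from tank#9 reaches: tank#14, tank#13, tank#15, tank#2, tank#3.
Chaining downward from tank#8 reaches: tank#7, tank#14.
Strictly between tank#9 and tank#8 are those in both lists: tank#14 — 1 element.

1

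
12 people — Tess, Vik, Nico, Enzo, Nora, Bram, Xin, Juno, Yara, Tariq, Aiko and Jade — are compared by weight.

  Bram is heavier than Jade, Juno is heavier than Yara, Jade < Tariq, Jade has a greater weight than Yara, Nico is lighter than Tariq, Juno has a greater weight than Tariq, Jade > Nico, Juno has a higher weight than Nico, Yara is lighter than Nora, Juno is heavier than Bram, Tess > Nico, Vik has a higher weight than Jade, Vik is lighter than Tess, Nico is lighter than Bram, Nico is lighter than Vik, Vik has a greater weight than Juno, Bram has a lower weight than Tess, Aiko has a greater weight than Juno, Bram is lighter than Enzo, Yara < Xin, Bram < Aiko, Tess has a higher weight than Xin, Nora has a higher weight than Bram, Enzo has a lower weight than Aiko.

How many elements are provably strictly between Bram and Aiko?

2

Chaining upward from Bram reaches: Juno, Vik, Tess, Nora, Enzo.
Chaining downward from Aiko reaches: Nico, Yara, Jade, Tariq, Juno, Enzo.
Strictly between Bram and Aiko are those in both lists: Juno, Enzo — 2 elements.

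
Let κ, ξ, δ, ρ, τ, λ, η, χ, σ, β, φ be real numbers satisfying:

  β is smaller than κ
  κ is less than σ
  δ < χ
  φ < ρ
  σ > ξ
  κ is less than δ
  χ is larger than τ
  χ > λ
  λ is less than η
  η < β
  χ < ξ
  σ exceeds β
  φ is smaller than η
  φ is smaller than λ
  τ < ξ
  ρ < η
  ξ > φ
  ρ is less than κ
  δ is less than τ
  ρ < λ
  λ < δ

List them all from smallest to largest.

The consecutive links are each given: φ < ρ; ρ < λ; λ < η; η < β; β < κ; κ < δ; δ < τ; τ < χ; χ < ξ; ξ < σ.

φ < ρ < λ < η < β < κ < δ < τ < χ < ξ < σ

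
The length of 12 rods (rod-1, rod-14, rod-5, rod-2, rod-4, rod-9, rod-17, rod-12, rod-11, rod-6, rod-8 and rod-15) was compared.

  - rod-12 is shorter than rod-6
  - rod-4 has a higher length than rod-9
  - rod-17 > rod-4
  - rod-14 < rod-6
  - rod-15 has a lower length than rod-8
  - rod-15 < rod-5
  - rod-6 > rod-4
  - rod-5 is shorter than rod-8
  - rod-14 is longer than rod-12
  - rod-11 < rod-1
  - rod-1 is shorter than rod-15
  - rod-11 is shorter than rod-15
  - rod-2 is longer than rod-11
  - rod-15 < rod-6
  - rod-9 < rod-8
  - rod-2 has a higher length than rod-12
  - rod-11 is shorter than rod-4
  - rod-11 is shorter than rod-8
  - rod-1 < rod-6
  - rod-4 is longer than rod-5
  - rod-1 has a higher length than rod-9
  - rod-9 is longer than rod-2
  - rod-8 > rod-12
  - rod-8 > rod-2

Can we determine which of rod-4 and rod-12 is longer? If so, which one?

rod-4

Chaining the given relations: rod-12 < rod-2 < rod-9 < rod-1 < rod-15 < rod-5 < rod-4.
So rod-4 is longer.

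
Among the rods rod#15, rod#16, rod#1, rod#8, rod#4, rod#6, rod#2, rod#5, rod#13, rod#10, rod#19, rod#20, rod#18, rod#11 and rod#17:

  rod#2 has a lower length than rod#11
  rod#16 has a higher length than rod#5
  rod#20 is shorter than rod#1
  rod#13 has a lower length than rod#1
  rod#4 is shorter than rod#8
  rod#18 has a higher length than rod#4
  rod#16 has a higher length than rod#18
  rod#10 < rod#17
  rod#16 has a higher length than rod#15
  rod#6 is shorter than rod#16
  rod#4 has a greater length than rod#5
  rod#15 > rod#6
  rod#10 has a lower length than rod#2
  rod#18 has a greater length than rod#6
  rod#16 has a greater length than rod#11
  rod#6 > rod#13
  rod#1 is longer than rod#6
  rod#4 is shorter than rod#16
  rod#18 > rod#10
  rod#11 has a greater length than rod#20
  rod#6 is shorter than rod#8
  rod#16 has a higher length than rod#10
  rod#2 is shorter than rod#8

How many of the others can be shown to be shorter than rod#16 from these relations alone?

10

From rod#16 the given relations immediately reach rod#10, rod#5, rod#6, rod#4, rod#11, rod#15, rod#18.
From those, rod#13, rod#2, rod#20 — 10 in total.
No other element is forced below rod#16 by the given relations, so the count is 10.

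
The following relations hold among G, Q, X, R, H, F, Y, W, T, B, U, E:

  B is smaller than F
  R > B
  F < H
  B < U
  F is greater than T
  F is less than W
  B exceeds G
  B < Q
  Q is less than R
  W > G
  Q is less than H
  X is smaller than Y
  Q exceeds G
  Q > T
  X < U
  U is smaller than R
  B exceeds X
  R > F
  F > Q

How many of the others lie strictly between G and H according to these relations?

3

Chaining upward from G reaches: B, U, Q, F, R, W.
Chaining downward from H reaches: X, T, B, Q, F.
Strictly between G and H are those in both lists: B, Q, F — 3 elements.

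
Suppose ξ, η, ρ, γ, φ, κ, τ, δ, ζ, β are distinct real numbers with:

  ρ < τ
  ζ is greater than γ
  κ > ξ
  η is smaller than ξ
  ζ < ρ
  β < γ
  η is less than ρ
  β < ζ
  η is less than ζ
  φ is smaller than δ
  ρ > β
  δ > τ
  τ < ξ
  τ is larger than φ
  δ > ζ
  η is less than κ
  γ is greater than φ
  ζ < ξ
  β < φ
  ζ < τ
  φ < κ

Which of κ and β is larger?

β < φ and φ < γ give β < γ.
Then γ < ζ extends the chain to ζ.
Then ζ < ρ extends the chain to ρ.
Then ρ < τ extends the chain to τ.
Then τ < ξ extends the chain to ξ.
With ξ < κ: β < φ < γ < ζ < ρ < τ < ξ < κ.
So β < κ; κ is the larger of the two.

κ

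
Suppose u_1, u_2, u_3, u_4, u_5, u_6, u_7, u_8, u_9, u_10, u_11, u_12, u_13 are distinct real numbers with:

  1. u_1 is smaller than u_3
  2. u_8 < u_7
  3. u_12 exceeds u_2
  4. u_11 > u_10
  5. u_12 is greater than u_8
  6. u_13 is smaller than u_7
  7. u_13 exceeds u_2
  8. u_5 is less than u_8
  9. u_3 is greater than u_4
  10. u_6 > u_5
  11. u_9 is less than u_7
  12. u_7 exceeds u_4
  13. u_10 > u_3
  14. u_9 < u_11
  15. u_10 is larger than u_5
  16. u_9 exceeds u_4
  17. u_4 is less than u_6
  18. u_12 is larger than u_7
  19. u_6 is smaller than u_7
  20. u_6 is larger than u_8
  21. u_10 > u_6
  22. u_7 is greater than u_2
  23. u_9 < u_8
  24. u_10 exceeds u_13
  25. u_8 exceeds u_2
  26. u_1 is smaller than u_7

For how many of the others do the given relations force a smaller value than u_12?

9

The elements the relations force below u_12 are u_2, u_5, u_1, u_4, u_9, u_13, u_8, u_6, u_7 — no chain reaches any other.
That is 9.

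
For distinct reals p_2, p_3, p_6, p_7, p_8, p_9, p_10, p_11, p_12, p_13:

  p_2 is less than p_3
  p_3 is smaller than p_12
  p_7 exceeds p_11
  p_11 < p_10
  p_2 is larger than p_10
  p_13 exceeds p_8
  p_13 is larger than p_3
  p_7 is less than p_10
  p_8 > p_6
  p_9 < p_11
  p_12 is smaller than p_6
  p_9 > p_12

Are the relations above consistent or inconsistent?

Chaining the given relations yields p_9 < p_11 < p_7 < p_10 < p_2 < p_3 < p_12, so p_9 < p_12. But one relation states p_12 < p_9. These cannot both hold.

inconsistent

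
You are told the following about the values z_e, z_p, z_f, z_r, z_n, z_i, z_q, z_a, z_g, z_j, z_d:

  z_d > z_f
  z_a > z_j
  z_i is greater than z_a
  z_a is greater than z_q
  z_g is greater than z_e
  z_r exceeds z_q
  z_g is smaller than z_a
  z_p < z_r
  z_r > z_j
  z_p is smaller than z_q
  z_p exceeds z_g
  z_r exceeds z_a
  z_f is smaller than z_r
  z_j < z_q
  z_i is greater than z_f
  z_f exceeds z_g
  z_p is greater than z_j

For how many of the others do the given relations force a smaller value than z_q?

Directly below z_q: z_j, z_p.
One step further: z_g (3 so far).
One step further: z_e (4 so far).
No other element is forced below z_q by the given relations, so the count is 4.

4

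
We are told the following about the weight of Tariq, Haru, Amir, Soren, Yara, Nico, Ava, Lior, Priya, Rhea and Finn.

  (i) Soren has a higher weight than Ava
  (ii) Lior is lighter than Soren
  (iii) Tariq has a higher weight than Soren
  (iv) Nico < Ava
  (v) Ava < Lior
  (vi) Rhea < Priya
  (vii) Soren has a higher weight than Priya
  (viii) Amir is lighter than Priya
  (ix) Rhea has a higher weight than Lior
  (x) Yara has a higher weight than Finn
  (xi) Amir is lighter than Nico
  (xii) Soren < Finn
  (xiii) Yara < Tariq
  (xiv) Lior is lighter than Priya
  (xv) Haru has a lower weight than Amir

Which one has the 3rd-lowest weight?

Nico

Piecing the relations together gives one ordering: Haru < Amir < Nico < Ava < Lior < Rhea < Priya < Soren < Finn < Yara < Tariq.
The 3rd smallest is Nico.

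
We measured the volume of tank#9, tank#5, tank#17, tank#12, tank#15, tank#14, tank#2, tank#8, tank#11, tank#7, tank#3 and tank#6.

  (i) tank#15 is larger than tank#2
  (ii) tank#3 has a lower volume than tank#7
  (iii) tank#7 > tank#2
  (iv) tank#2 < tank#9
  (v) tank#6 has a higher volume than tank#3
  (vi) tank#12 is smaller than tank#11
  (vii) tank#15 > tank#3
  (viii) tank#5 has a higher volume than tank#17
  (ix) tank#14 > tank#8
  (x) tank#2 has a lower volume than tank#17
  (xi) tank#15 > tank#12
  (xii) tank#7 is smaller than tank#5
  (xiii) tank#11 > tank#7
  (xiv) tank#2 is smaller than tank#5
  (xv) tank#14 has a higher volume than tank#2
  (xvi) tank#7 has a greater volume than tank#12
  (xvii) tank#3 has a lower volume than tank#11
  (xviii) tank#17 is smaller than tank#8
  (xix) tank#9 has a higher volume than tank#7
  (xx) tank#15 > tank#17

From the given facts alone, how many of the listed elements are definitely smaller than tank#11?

Directly below tank#11: tank#12, tank#3, tank#7.
One step further: tank#2 (4 so far).
No other element is forced below tank#11 by the given relations, so the count is 4.

4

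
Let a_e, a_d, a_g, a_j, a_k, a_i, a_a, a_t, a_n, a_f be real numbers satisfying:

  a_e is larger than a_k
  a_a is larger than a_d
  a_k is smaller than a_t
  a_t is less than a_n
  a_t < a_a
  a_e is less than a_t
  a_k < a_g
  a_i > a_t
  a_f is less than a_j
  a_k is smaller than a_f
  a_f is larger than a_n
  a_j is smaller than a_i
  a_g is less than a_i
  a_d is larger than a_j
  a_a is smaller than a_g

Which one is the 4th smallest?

Piecing the relations together gives one ordering: a_k < a_e < a_t < a_n < a_f < a_j < a_d < a_a < a_g < a_i.
Counting 4 from the smallest end gives a_n.

a_n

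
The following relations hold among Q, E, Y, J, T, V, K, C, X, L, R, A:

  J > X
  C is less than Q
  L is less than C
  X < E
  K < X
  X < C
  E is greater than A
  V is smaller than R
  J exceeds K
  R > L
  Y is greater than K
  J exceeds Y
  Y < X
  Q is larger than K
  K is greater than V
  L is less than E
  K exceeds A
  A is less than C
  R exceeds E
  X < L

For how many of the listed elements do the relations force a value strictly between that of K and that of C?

Chaining upward from K reaches: Y, X, L, E, J, R, Q.
Chaining downward from C reaches: V, A, Y, X, L.
Strictly between K and C are those in both lists: Y, X, L — 3 elements.

3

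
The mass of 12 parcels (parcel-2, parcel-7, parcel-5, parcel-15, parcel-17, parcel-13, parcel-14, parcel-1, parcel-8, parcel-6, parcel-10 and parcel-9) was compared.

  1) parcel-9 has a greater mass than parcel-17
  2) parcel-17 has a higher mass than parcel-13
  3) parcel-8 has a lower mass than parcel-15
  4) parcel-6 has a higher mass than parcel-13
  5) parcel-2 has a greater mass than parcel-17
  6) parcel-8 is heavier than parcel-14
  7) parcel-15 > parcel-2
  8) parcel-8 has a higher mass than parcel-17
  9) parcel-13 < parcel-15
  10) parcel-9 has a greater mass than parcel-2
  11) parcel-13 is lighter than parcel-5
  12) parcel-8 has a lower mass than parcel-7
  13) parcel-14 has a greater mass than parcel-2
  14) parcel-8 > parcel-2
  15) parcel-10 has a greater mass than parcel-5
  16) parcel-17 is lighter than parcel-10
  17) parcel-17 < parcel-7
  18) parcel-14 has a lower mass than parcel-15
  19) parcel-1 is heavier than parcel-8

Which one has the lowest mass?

parcel-17 is not least since parcel-13 < parcel-17; parcel-2 is not least since parcel-17 < parcel-2; parcel-6 is not least since parcel-13 < parcel-6; parcel-9 is not least since parcel-2 < parcel-9; parcel-5 is not least since parcel-13 < parcel-5; parcel-14 is not least since parcel-2 < parcel-14; parcel-10 is not least since parcel-5 < parcel-10; parcel-8 is not least since parcel-2 < parcel-8; parcel-1 is not least since parcel-8 < parcel-1; parcel-7 is not least since parcel-8 < parcel-7; parcel-15 is not least since parcel-2 < parcel-15.
Only parcel-13 has nothing below it, so parcel-13 is the lowest mass.

parcel-13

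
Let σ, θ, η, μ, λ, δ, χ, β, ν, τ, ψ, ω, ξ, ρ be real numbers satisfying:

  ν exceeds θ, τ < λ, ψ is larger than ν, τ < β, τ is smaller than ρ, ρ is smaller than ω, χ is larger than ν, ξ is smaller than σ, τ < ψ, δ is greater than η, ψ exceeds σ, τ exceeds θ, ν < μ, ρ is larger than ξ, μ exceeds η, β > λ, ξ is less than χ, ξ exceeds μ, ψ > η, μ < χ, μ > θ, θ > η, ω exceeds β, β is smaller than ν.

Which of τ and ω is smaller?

τ

τ < λ and λ < β give τ < β.
With β < ν: τ < λ < β < ν.
With ν < μ: τ < λ < β < ν < μ.
Then μ < ξ extends the chain to ξ.
With ξ < ρ: τ < λ < β < ν < μ < ξ < ρ.
With ρ < ω: τ < λ < β < ν < μ < ξ < ρ < ω.
So τ < ω; τ is the smaller of the two.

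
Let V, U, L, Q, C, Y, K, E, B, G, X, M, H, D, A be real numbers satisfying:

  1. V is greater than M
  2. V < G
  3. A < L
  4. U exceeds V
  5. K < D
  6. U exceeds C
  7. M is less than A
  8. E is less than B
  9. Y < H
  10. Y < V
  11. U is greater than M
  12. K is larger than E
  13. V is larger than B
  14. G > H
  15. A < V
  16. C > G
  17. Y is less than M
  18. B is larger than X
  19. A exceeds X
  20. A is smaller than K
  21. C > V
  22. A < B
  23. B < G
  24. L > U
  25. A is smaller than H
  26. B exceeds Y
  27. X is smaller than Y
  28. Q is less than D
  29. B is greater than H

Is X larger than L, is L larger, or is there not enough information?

L

Chaining the given relations: X < Y < B < V < G < C < U < L.
So L is larger.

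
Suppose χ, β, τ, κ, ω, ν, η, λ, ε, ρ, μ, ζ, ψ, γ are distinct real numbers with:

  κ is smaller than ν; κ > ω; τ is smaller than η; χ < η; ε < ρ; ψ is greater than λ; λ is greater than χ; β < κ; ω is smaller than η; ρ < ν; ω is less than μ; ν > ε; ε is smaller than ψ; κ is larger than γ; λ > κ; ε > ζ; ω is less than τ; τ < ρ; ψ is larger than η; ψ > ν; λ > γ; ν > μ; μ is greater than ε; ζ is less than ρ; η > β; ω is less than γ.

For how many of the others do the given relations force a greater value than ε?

4

From ε the given relations immediately reach μ, ρ, ν, ψ.
No other element is forced above ε by the given relations, so the count is 4.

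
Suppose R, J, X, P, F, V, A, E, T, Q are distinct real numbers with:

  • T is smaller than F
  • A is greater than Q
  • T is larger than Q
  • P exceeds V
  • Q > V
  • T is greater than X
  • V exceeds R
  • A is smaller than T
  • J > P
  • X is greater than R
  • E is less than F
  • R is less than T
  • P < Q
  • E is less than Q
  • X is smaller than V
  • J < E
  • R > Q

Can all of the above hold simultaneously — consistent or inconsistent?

We have Q < R stated directly, yet also R < X < V < P < J < E < Q by chaining the others — so R < Q. Contradiction.

inconsistent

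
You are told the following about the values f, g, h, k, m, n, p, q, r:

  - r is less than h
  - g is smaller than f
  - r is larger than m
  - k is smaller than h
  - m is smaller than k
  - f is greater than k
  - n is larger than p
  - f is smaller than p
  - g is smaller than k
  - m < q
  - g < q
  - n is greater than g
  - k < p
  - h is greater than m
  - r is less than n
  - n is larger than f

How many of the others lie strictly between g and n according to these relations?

The relations place g below n. An element lies strictly between them when it is forced above g and also forced below n.
Above g: {k, q, h, f, p}. Below n: {m, r, k, f, p}.
Intersection: {k, f, p} — 3.

3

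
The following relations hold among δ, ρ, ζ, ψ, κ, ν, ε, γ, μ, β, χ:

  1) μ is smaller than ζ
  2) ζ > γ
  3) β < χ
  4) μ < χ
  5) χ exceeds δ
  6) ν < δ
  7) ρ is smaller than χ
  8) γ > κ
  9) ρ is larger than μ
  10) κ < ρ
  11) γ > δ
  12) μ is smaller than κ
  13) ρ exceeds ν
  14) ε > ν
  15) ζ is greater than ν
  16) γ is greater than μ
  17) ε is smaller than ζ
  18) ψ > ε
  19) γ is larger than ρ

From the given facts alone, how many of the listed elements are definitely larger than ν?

The elements the relations force above ν are δ, ε, ρ, γ, ψ, χ, ζ — no chain reaches any other.
That is 7.

7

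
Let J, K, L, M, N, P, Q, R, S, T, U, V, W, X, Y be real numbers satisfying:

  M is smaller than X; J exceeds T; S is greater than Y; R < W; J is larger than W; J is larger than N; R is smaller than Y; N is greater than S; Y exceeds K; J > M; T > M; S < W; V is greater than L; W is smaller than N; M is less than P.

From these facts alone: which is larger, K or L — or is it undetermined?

undetermined

Following every chain through L: above L we get V.
K is not reached, and no chain runs the other way from K to L.
So the given relations leave the order of L and K undetermined.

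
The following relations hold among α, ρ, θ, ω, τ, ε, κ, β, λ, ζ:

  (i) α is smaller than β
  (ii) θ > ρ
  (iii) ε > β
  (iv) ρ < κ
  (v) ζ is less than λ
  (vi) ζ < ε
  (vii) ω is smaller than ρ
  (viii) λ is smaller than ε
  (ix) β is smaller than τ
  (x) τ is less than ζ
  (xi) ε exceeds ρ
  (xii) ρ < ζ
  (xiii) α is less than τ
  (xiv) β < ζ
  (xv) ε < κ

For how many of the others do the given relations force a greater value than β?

5

The elements the relations force above β are τ, ζ, λ, ε, κ — no chain reaches any other.
That is 5.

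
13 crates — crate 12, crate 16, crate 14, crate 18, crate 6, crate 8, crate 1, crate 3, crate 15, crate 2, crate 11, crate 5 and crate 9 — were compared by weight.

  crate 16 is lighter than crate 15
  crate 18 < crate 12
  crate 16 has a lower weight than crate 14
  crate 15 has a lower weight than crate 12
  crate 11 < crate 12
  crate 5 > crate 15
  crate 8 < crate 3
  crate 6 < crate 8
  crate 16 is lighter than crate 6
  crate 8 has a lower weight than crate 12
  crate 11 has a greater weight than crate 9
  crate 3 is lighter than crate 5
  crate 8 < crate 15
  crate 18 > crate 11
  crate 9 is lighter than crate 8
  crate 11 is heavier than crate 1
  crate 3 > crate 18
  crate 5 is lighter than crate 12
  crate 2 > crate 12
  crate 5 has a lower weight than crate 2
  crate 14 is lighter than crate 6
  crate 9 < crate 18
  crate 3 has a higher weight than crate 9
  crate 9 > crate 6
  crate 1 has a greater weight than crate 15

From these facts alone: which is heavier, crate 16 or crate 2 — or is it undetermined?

Link the given pairs in sequence: crate 16 < crate 14; crate 14 < crate 6; crate 6 < crate 9; crate 9 < crate 8; crate 8 < crate 15; crate 15 < crate 1; crate 1 < crate 11; crate 11 < crate 18; crate 18 < crate 3; crate 3 < crate 5; crate 5 < crate 12; crate 12 < crate 2.
Together: crate 16 < crate 14 < crate 6 < crate 9 < crate 8 < crate 15 < crate 1 < crate 11 < crate 18 < crate 3 < crate 5 < crate 12 < crate 2.
So crate 2 is heavier.

crate 2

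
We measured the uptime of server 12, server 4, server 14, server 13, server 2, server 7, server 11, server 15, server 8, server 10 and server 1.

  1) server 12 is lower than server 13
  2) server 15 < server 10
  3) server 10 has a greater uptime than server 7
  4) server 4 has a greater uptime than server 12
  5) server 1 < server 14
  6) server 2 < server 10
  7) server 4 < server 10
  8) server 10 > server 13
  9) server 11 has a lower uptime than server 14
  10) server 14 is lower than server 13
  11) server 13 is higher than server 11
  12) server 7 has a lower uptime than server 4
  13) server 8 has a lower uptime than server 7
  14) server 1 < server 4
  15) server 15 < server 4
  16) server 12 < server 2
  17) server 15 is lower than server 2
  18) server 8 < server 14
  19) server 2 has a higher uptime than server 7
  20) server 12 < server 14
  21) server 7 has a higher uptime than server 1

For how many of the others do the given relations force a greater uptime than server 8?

The elements the relations force above server 8 are server 7, server 4, server 14, server 13, server 2, server 10 — no chain reaches any other.
That is 6.

6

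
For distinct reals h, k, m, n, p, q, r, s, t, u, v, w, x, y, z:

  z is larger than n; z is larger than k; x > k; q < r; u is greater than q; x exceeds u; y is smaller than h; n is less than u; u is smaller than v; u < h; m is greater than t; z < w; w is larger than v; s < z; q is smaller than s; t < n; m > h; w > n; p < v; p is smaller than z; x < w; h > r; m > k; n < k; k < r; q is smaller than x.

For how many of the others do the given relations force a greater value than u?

Directly above u: v, x, h.
One step further: m, w (5 so far).
Nothing else is reachable above u; 5 in all.

5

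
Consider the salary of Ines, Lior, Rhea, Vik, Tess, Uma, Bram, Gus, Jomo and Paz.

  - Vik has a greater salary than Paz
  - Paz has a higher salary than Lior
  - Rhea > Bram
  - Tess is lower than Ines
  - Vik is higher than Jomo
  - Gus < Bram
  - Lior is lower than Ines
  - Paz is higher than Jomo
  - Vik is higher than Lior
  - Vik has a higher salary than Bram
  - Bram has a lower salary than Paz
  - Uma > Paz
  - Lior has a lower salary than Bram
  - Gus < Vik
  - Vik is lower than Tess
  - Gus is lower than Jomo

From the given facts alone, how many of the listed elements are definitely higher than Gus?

8

Directly above Gus: Bram, Jomo, Vik.
One step further: Paz, Tess, Rhea (6 so far).
One step further: Ines, Uma (8 so far).
Nothing else is reachable above Gus; 8 in all.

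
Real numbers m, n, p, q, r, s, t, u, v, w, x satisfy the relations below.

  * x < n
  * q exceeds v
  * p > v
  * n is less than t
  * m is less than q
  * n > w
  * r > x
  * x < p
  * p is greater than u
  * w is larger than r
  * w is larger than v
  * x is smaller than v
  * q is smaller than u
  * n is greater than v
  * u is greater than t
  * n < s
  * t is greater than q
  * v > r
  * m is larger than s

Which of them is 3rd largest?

t

Piecing the relations together gives one ordering: x < r < v < w < n < s < m < q < t < u < p.
The 3rd largest is t.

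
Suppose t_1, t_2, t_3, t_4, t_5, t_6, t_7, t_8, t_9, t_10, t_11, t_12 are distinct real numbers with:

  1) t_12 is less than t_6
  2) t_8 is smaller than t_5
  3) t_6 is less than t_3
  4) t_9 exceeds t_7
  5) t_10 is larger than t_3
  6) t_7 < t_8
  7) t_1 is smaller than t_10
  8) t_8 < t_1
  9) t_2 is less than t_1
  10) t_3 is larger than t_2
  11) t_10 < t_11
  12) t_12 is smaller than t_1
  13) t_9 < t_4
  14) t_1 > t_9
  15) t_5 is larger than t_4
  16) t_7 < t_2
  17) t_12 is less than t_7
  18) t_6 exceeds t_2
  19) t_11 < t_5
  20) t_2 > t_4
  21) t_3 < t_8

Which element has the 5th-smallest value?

Piecing the relations together gives one ordering: t_12 < t_7 < t_9 < t_4 < t_2 < t_6 < t_3 < t_8 < t_1 < t_10 < t_11 < t_5.
Counting 5 from the smallest end gives t_2.

t_2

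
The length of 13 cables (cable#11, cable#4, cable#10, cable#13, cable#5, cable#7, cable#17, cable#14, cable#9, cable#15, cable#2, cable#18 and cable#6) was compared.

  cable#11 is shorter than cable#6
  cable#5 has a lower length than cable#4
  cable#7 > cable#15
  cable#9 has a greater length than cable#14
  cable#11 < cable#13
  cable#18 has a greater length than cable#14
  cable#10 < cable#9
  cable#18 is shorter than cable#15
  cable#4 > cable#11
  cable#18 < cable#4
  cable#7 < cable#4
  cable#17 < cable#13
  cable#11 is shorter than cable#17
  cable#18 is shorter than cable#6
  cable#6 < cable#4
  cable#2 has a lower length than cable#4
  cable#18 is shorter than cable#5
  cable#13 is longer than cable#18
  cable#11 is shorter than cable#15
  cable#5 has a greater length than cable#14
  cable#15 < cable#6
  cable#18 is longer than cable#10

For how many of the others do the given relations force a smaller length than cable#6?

The elements the relations force below cable#6 are cable#11, cable#10, cable#14, cable#18, cable#15 — no chain reaches any other.
That is 5.

5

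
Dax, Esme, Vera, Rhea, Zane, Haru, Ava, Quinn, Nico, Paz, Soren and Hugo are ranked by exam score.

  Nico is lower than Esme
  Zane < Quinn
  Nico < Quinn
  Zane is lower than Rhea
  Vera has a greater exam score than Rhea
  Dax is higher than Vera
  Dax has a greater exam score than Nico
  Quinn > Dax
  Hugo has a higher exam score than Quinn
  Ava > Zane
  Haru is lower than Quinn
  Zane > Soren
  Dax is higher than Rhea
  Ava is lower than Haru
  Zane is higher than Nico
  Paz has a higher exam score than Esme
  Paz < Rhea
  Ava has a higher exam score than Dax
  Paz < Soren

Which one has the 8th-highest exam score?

Zane

Piecing the relations together gives one ordering: Nico < Esme < Paz < Soren < Zane < Rhea < Vera < Dax < Ava < Haru < Quinn < Hugo.
The 8th largest is Zane.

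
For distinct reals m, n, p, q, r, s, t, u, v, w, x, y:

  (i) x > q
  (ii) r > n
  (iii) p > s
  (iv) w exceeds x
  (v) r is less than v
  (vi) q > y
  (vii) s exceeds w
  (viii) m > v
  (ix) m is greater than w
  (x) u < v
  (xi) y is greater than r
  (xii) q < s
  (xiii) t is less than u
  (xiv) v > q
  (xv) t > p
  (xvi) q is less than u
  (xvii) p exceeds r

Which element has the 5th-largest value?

Chaining the given pairs: n < r < y < q < x < w < s < p < t < u < v < m.
The 5th largest is p.

p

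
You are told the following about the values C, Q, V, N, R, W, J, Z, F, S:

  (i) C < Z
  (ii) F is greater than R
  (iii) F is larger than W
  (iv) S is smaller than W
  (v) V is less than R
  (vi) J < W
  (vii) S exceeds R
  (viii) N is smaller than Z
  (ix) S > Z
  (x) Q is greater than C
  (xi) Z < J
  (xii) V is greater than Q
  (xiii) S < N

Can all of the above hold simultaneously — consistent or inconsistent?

We have Z < S stated directly, yet also S < N < Z by chaining the others — so S < Z. Contradiction.

inconsistent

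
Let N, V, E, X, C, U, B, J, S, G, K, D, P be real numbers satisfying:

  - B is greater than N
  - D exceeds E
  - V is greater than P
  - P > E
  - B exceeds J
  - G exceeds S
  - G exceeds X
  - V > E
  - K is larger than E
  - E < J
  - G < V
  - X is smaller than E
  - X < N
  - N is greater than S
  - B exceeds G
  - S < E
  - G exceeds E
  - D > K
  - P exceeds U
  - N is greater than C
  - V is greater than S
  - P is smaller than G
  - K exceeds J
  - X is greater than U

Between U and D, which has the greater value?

D

U < X and X < E give U < E.
With E < J: U < X < E < J.
With J < K: U < X < E < J < K.
With K < D: U < X < E < J < K < D.
So U < D; D is the larger of the two.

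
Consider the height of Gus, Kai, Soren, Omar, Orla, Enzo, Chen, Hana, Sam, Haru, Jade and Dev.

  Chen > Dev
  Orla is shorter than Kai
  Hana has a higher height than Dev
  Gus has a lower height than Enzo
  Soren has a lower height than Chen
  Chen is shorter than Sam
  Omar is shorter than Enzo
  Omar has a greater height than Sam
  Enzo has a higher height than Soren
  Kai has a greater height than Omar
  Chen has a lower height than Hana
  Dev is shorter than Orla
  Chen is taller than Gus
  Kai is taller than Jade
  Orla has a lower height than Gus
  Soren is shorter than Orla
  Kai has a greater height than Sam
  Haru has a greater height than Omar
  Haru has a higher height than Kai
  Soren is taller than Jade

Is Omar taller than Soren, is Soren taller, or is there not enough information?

Chaining the given relations: Soren < Orla < Gus < Chen < Sam < Omar.
So Omar is taller.

Omar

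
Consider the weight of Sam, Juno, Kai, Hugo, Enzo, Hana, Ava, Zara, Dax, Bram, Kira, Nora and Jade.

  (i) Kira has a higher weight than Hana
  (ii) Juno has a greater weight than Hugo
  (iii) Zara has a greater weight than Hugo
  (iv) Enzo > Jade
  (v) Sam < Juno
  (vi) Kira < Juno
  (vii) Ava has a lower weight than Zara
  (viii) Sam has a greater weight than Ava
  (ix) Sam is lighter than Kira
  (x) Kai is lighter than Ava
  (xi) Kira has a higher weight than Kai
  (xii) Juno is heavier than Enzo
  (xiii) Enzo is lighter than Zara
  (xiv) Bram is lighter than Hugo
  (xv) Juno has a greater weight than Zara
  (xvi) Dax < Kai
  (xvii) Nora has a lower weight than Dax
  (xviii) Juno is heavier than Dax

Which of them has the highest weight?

Juno

Nora is not greatest since Nora < Dax; Hana is not greatest since Hana < Kira; Dax is not greatest since Dax < Kai; Bram is not greatest since Bram < Hugo; Jade is not greatest since Jade < Enzo; Enzo is not greatest since Enzo < Zara; Kai is not greatest since Kai < Kira; Hugo is not greatest since Hugo < Zara; Ava is not greatest since Ava < Sam; Zara is not greatest since Zara < Juno; Sam is not greatest since Sam < Kira; Kira is not greatest since Kira < Juno.
Only Juno has nothing above it, so Juno is the highest weight.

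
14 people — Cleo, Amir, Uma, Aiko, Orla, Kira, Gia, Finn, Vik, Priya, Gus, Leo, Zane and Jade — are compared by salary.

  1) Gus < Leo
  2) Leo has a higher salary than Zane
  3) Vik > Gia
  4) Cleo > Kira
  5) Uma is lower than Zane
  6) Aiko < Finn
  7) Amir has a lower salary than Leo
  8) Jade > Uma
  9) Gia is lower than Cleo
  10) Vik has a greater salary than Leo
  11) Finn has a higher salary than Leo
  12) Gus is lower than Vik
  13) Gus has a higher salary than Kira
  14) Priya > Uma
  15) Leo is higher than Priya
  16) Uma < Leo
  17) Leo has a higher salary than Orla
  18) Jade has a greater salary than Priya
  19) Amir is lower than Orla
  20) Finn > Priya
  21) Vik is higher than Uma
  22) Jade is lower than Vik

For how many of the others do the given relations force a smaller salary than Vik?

10

The elements the relations force below Vik are Uma, Gia, Kira, Priya, Amir, Gus, Zane, Orla, Leo, Jade — no chain reaches any other.
That is 10.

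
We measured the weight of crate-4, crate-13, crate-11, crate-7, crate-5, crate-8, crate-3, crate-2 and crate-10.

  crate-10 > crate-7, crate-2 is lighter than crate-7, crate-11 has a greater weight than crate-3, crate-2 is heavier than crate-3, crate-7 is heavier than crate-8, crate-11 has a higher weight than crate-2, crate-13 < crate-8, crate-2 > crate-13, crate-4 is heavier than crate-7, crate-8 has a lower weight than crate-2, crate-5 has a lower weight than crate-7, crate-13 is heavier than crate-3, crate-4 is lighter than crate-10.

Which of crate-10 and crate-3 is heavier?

Following the relations from crate-3: crate-3 < crate-13 < crate-8 < crate-2 < crate-7 < crate-4 < crate-10.
So crate-3 < crate-10; crate-10 is the heavier of the two.

crate-10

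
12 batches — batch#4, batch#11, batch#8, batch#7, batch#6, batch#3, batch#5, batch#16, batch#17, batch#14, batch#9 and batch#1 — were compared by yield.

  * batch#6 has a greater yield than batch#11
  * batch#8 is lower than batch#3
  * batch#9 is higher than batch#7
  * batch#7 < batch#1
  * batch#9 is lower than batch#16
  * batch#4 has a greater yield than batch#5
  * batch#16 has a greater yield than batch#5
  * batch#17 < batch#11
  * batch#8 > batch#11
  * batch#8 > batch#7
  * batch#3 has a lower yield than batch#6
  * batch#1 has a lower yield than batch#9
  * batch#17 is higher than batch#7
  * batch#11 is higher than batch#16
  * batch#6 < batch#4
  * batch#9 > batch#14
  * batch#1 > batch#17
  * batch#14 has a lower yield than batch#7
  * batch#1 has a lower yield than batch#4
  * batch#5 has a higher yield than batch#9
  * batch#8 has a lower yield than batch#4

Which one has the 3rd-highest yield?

The consecutive relations fix a unique order: batch#14 < batch#7 < batch#17 < batch#1 < batch#9 < batch#5 < batch#16 < batch#11 < batch#8 < batch#3 < batch#6 < batch#4.
Counting 3 from the largest end gives batch#3.

batch#3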